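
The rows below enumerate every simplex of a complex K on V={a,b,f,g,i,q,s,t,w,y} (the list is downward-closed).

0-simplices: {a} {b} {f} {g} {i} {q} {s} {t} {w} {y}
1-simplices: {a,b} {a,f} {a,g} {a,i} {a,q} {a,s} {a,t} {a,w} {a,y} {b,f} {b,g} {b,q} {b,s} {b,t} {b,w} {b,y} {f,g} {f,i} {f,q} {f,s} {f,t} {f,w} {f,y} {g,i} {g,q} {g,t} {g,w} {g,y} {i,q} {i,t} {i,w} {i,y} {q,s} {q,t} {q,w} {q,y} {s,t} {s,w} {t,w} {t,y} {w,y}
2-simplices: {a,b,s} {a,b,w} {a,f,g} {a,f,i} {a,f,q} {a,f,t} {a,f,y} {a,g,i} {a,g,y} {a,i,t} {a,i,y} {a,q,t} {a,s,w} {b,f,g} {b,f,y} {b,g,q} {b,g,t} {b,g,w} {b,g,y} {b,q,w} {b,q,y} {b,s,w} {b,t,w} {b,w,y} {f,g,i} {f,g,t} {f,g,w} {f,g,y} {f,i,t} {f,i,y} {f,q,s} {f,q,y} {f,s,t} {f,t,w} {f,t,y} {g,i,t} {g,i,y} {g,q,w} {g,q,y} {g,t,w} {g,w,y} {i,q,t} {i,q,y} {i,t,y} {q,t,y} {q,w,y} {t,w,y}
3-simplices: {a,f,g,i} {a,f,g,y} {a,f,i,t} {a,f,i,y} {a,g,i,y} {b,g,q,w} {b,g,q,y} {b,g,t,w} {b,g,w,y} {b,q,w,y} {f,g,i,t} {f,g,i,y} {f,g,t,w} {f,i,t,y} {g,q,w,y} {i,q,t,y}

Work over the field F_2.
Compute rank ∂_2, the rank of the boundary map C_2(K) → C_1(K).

rank∂_2=29

n_0=10 n_1=41 n_2=47 n_3=16  [Z2]
∂1: piv[ab,af,ag,ai,aq,as,at,aw,ay] rk=9  ker:bf,bg,bq,bs,bt,bw,by,fg,fi,fq,fs,ft,fw,fy,gi,gq,gt,gw,gy,iq,it,iw,iy,qs,qt,qw,qy,st,sw,tw,ty,wy
∂2: piv[abs,abw,afg,afi,afq,aft,afy,agi,agy,ait,aiy,aqt,asw,bfg,bfy,bgq,bgt,bgw,bqw,bqy,btw,bwy,fgt,fgw,fqs,fqy,fst,fty,iqt] rk=29  ker:bgy,bsw,fgi,fgy,fit,fiy,ftw,git,giy,gqw,gqy,gtw,gwy,iqy,ity,qty,qwy,twy
∂3: piv[afgi,afgy,afit,afiy,agiy,bgqw,bgqy,bgtw,bgwy,bqwy,fgit,fgtw,fity,iqty] rk=14  ker:fgiy,gqwy
rk∂_2=29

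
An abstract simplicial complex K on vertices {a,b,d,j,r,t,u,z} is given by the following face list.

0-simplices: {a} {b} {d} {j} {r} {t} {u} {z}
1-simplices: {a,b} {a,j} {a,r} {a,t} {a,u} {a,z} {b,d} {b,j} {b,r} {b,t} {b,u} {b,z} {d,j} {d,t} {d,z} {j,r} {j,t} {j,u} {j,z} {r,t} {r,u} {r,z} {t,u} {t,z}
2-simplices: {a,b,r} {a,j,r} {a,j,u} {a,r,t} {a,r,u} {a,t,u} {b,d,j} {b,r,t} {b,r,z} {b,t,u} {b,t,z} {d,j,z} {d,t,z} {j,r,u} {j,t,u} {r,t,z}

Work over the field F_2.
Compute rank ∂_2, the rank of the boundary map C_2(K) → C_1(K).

n_0=8 n_1=24 n_2=16  [Z2]
∂1: piv[ab,aj,ar,at,au,az,bd] rk=7  ker:bj,br,bt,bu,bz,dj,dt,dz,jr,jt,ju,jz,rt,ru,rz,tu,tz
∂2: piv[abr,ajr,aju,art,aru,atu,bdj,brt,brz,btu,btz,djz,dtz,jtu] rk=14  ker:jru,rtz
rk∂_2=14

rank∂_2=14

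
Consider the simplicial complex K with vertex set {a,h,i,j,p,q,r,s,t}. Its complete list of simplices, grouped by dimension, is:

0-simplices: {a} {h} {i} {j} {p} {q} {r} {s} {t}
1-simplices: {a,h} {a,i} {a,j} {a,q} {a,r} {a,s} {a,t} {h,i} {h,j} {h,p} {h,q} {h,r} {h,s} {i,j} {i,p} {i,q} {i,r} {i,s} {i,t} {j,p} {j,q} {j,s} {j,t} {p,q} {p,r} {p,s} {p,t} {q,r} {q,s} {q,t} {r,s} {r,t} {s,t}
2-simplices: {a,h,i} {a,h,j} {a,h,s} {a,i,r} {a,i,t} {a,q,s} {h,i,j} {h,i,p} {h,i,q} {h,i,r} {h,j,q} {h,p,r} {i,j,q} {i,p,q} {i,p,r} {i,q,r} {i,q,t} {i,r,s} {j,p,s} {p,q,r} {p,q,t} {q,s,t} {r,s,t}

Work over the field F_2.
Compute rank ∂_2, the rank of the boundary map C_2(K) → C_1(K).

n_0=9 n_1=33 n_2=23  [Z2]
∂1: piv[ah,ai,aj,aq,ar,as,at,hp] rk=8  ker:hi,hj,hq,hr,hs,ij,ip,iq,ir,is,it,jp,jq,js,jt,pq,pr,ps,pt,qr,qs,qt,rs,rt,st
∂2: piv[ahi,ahj,ahs,air,ait,aqs,hij,hip,hiq,hir,hjq,hpr,ipq,iqr,iqt,irs,jps,pqt,qst,rst] rk=20  ker:ijq,ipr,pqr
rk∂_2=20

rank∂_2=20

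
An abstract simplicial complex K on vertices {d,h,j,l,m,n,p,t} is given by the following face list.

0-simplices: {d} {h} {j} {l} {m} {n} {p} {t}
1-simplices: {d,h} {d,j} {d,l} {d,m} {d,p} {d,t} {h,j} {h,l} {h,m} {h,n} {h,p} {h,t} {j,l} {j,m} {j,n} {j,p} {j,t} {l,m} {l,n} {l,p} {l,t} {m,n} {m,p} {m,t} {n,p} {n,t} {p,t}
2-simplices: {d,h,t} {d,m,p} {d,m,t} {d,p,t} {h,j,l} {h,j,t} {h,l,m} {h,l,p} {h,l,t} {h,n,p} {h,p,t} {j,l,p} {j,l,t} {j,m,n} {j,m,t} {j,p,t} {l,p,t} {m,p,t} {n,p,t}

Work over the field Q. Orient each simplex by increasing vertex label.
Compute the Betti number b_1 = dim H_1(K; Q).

b_1=5

n_0=8 n_1=27 n_2=19  [Q]
∂1: piv[dh,dj,dl,dm,dp,dt,hn] rk=7  ker:hj,hl,hm,hp,ht,jl,jm,jn,jp,jt,lm,ln,lp,lt,mn,mp,mt,np,nt,pt
∂2: piv[dht,dmp,dmt,dpt,hjl,hjt,hlm,hlp,hlt,hnp,hpt,jlp,jmn,jmt,npt] rk=15  ker:jlt,jpt,lpt,mpt
b_1=(27−7)−15=5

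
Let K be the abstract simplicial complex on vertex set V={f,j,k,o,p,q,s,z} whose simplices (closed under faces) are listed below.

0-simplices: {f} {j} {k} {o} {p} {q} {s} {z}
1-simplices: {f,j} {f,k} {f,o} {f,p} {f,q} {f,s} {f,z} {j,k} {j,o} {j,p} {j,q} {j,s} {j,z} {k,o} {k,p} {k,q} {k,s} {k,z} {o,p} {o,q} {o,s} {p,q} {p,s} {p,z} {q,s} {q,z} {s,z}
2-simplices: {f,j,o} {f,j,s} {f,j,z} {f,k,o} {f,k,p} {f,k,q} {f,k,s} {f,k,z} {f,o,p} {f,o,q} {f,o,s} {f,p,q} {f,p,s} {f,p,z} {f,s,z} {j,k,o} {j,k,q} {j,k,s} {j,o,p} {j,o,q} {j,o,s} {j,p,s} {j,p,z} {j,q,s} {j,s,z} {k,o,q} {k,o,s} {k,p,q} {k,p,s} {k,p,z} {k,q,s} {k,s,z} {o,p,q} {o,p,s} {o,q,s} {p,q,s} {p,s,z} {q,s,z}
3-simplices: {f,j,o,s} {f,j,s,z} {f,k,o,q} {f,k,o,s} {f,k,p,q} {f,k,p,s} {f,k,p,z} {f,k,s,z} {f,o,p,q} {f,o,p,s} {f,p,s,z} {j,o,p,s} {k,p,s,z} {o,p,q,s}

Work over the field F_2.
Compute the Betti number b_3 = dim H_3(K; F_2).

b_3=1

n_0=8 n_1=27 n_2=38 n_3=14  [Z2]
∂1: piv[fj,fk,fo,fp,fq,fs,fz] rk=7  ker:jk,jo,jp,jq,js,jz,ko,kp,kq,ks,kz,op,oq,os,pq,ps,pz,qs,qz,sz
∂2: piv[fjo,fjs,fjz,fko,fkp,fkq,fks,fkz,fop,foq,fos,fpq,fps,fpz,fsz,jko,jkq,jop,jqs,qsz] rk=20  ker:jks,joq,jos,jps,jpz,jsz,koq,kos,kpq,kps,kpz,kqs,ksz,opq,ops,oqs,pqs,psz
∂3: piv[fjos,fjsz,fkoq,fkos,fkpq,fkps,fkpz,fksz,fopq,fops,fpsz,jops,opqs] rk=13  ker:kpsz
b_3=(14−13)−0=1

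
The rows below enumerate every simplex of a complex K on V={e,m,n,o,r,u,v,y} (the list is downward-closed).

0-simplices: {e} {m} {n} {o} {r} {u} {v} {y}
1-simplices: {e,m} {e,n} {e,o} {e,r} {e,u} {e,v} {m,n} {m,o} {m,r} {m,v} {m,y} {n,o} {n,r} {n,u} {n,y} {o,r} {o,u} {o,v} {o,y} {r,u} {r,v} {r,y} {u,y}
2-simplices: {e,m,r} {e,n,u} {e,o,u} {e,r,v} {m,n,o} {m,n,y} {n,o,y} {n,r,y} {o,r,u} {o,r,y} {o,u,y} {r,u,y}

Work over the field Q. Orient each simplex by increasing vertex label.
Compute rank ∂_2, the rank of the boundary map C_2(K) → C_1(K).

rank∂_2=11

n_0=8 n_1=23 n_2=12  [Q]
∂1: piv[em,en,eo,er,eu,ev,my] rk=7  ker:mn,mo,mr,mv,no,nr,nu,ny,or,ou,ov,oy,ru,rv,ry,uy
∂2: piv[emr,enu,eou,erv,mno,mny,noy,nry,oru,ory,ouy] rk=11  ker:ruy
rk∂_2=11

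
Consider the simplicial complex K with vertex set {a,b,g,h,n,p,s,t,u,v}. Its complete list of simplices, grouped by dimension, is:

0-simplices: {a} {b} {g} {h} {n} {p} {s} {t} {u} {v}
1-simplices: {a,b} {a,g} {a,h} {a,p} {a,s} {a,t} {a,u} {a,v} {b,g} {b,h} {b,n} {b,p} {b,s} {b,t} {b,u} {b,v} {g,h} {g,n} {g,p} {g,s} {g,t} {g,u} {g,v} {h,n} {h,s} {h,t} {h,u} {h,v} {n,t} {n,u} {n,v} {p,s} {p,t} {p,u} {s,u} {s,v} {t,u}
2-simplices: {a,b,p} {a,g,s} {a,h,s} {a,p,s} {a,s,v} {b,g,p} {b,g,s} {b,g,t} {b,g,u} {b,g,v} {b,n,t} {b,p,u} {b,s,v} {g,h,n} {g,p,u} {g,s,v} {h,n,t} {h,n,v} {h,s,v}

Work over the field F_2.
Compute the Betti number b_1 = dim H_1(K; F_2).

b_1=11

n_0=10 n_1=37 n_2=19  [Z2]
∂1: piv[ab,ag,ah,ap,as,at,au,av,bn] rk=9  ker:bg,bh,bp,bs,bt,bu,bv,gh,gn,gp,gs,gt,gu,gv,hn,hs,ht,hu,hv,nt,nu,nv,ps,pt,pu,su,sv,tu
∂2: piv[abp,ags,ahs,aps,asv,bgp,bgs,bgt,bgu,bgv,bnt,bpu,bsv,ghn,hnt,hnv,hsv] rk=17  ker:gpu,gsv
b_1=(37−9)−17=11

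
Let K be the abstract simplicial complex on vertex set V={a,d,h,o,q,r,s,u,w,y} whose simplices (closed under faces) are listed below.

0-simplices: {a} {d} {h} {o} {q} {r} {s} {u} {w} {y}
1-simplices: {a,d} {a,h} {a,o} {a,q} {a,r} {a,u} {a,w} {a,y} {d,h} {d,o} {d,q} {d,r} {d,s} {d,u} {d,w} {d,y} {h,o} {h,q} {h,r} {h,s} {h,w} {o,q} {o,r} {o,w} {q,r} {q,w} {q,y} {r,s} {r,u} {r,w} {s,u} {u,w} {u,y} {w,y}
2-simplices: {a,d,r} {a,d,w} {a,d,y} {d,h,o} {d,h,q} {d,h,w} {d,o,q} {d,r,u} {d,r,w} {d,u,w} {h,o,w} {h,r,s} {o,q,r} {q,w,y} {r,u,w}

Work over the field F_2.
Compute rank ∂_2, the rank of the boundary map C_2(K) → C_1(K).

n_0=10 n_1=34 n_2=15  [Z2]
∂1: piv[ad,ah,ao,aq,ar,au,aw,ay,ds] rk=9  ker:dh,do,dq,dr,du,dw,dy,ho,hq,hr,hs,hw,oq,or,ow,qr,qw,qy,rs,ru,rw,su,uw,uy,wy
∂2: piv[adr,adw,ady,dho,dhq,dhw,doq,dru,drw,duw,how,hrs,oqr,qwy] rk=14  ker:ruw
rk∂_2=14

rank∂_2=14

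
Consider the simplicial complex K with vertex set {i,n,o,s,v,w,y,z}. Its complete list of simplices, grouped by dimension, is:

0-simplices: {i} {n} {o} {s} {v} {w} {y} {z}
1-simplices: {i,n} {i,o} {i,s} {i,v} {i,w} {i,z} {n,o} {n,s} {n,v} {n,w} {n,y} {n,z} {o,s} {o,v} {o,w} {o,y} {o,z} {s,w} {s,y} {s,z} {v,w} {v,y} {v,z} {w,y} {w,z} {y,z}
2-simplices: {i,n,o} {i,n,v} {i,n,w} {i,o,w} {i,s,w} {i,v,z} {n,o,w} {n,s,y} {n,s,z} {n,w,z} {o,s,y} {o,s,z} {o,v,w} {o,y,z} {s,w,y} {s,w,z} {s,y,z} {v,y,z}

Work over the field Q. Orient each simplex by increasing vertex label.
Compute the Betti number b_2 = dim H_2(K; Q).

b_2=2

n_0=8 n_1=26 n_2=18  [Q]
∂1: piv[in,io,is,iv,iw,iz,ny] rk=7  ker:no,ns,nv,nw,nz,os,ov,ow,oy,oz,sw,sy,sz,vw,vy,vz,wy,wz,yz
∂2: piv[ino,inv,inw,iow,isw,ivz,nsy,nsz,nwz,osy,osz,ovw,oyz,swy,swz,vyz] rk=16  ker:now,syz
b_2=(18−16)−0=2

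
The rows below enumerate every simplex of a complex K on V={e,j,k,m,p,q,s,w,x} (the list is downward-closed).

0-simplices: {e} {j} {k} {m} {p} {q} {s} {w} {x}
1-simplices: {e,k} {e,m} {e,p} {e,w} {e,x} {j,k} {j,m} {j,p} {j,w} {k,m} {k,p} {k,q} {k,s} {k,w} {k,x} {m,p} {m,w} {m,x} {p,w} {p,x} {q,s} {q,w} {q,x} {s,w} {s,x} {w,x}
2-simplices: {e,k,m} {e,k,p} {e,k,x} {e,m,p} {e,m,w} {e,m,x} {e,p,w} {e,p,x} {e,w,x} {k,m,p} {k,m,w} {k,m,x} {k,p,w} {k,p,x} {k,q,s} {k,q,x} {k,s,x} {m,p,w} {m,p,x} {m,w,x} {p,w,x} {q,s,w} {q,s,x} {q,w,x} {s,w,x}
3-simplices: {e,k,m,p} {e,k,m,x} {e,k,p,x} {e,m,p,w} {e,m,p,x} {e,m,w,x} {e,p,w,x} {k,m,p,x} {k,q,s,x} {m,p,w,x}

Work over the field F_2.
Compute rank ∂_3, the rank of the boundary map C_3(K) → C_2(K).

n_0=9 n_1=26 n_2=25 n_3=10  [Z2]
∂1: piv[ek,em,ep,ew,ex,jk,kq,ks] rk=8  ker:jm,jp,jw,km,kp,kw,kx,mp,mw,mx,pw,px,qs,qw,qx,sw,sx,wx
∂2: piv[ekm,ekp,ekx,emp,emw,emx,epw,epx,ewx,kmw,kqs,kqx,ksx,qsw,qwx] rk=15  ker:kmp,kmx,kpw,kpx,mpw,mpx,mwx,pwx,qsx,swx
∂3: piv[ekmp,ekmx,ekpx,empw,empx,emwx,epwx,kqsx] rk=8  ker:kmpx,mpwx
rk∂_3=8

rank∂_3=8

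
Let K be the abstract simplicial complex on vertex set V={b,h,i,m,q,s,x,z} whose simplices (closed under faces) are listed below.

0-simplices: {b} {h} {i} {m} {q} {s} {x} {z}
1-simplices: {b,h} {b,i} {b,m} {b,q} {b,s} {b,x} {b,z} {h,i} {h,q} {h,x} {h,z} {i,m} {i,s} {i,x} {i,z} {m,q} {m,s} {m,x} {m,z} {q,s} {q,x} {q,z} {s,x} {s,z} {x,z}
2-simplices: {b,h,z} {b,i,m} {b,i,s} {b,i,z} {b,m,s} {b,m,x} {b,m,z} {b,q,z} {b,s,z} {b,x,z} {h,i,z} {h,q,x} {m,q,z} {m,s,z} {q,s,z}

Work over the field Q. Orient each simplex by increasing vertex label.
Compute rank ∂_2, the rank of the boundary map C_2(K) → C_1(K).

n_0=8 n_1=25 n_2=15  [Q]
∂1: piv[bh,bi,bm,bq,bs,bx,bz] rk=7  ker:hi,hq,hx,hz,im,is,ix,iz,mq,ms,mx,mz,qs,qx,qz,sx,sz,xz
∂2: piv[bhz,bim,bis,biz,bms,bmx,bmz,bqz,bsz,bxz,hiz,hqx,mqz,qsz] rk=14  ker:msz
rk∂_2=14

rank∂_2=14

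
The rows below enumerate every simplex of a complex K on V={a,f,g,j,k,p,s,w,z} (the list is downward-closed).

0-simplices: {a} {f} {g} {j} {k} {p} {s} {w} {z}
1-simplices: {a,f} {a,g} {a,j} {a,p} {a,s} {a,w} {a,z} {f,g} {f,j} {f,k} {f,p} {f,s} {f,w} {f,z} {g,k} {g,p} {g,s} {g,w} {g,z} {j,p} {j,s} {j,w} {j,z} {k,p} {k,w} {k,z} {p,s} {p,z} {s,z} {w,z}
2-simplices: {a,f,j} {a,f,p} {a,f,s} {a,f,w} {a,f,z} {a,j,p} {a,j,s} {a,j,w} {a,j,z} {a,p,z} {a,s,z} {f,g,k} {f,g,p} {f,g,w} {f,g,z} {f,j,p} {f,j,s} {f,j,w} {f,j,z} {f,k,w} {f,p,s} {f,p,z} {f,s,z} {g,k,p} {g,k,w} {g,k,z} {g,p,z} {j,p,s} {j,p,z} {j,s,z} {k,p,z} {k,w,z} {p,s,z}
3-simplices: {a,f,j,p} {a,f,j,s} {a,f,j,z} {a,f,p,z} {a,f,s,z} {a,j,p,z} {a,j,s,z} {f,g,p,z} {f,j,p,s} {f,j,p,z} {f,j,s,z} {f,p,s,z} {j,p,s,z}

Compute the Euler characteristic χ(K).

χ(K)=-1

n_0=9 n_1=30 n_2=33 n_3=13
χ=+9−30+33−13=-1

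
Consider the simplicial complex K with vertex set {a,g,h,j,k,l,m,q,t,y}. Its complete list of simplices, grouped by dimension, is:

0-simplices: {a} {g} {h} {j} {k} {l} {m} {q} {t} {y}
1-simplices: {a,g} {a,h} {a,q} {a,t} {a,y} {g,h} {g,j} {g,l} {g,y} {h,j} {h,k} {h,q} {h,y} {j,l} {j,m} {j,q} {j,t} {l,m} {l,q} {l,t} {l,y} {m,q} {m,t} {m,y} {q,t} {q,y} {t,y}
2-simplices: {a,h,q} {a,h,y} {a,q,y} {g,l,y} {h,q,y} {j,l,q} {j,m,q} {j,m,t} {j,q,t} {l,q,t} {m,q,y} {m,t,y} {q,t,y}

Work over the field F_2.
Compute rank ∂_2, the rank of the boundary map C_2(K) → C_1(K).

rank∂_2=11

n_0=10 n_1=27 n_2=13  [Z2]
∂1: piv[ag,ah,aq,at,ay,gj,gl,hk,jm] rk=9  ker:gh,gy,hj,hq,hy,jl,jq,jt,lm,lq,lt,ly,mq,mt,my,qt,qy,ty
∂2: piv[ahq,ahy,aqy,gly,jlq,jmq,jmt,jqt,lqt,mqy,mty] rk=11  ker:hqy,qty
rk∂_2=11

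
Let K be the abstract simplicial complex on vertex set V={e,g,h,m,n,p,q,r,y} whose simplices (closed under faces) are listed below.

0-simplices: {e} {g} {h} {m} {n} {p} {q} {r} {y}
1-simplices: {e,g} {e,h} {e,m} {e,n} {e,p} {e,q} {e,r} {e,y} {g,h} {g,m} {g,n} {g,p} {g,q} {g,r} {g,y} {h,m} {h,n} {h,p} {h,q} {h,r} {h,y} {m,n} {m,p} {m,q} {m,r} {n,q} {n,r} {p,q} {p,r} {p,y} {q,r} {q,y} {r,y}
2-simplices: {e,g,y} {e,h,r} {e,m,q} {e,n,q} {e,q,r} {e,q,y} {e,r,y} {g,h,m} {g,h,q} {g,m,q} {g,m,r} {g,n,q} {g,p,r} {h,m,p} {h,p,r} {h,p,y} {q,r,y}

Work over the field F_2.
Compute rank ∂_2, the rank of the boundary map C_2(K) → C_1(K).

n_0=9 n_1=33 n_2=17  [Z2]
∂1: piv[eg,eh,em,en,ep,eq,er,ey] rk=8  ker:gh,gm,gn,gp,gq,gr,gy,hm,hn,hp,hq,hr,hy,mn,mp,mq,mr,nq,nr,pq,pr,py,qr,qy,ry
∂2: piv[egy,ehr,emq,enq,eqr,eqy,ery,ghm,ghq,gmq,gmr,gnq,gpr,hmp,hpr,hpy] rk=16  ker:qry
rk∂_2=16

rank∂_2=16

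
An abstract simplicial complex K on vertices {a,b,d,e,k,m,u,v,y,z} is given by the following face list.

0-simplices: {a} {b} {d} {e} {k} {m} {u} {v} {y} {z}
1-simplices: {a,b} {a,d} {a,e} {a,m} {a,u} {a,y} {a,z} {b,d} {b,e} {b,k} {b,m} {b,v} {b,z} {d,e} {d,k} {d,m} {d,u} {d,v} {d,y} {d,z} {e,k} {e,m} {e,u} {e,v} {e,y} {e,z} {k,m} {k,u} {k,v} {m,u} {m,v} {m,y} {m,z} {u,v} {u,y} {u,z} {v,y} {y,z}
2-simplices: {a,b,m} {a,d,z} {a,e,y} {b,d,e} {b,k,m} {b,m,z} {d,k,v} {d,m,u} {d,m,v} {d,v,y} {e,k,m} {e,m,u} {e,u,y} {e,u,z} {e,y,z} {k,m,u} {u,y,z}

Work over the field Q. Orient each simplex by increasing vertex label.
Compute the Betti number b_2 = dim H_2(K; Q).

b_2=1

n_0=10 n_1=38 n_2=17  [Q]
∂1: piv[ab,ad,ae,am,au,ay,az,bk,bv] rk=9  ker:bd,be,bm,bz,de,dk,dm,du,dv,dy,dz,ek,em,eu,ev,ey,ez,km,ku,kv,mu,mv,my,mz,uv,uy,uz,vy,yz
∂2: piv[abm,adz,aey,bde,bkm,bmz,dkv,dmu,dmv,dvy,ekm,emu,euy,euz,eyz,kmu] rk=16  ker:uyz
b_2=(17−16)−0=1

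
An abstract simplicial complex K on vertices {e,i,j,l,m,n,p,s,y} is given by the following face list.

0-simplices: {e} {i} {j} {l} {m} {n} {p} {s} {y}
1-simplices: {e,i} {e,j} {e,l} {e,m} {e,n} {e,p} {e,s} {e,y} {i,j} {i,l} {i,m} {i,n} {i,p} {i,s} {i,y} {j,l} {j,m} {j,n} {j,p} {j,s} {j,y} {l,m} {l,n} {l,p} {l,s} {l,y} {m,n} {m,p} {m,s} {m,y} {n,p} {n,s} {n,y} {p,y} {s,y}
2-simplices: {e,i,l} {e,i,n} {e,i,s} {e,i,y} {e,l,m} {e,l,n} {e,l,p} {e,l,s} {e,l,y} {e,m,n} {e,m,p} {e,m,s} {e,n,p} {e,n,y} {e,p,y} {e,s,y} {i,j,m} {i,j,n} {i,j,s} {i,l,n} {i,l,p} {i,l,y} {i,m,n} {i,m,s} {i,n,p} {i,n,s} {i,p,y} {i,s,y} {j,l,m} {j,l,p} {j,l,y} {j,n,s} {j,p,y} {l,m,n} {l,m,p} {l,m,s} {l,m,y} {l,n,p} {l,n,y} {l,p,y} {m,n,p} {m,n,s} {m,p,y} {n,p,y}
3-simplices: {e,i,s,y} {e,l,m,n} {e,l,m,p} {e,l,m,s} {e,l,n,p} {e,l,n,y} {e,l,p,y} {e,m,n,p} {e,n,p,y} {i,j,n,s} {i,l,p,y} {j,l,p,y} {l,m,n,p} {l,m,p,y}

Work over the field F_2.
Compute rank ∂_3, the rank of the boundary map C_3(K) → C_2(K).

rank∂_3=13

n_0=9 n_1=35 n_2=44 n_3=14  [Z2]
∂1: piv[ei,ej,el,em,en,ep,es,ey] rk=8  ker:ij,il,im,in,ip,is,iy,jl,jm,jn,jp,js,jy,lm,ln,lp,ls,ly,mn,mp,ms,my,np,ns,ny,py,sy
∂2: piv[eil,ein,eis,eiy,elm,eln,elp,els,ely,emn,emp,ems,enp,eny,epy,esy,ijm,ijn,ijs,ilp,imn,ins,jlm,jlp,jly,lmy] rk=26  ker:iln,ily,ims,inp,ipy,isy,jns,jpy,lmn,lmp,lms,lnp,lny,lpy,mnp,mns,mpy,npy
∂3: piv[eisy,elmn,elmp,elms,elnp,elny,elpy,emnp,enpy,ijns,ilpy,jlpy,lmpy] rk=13  ker:lmnp
rk∂_3=13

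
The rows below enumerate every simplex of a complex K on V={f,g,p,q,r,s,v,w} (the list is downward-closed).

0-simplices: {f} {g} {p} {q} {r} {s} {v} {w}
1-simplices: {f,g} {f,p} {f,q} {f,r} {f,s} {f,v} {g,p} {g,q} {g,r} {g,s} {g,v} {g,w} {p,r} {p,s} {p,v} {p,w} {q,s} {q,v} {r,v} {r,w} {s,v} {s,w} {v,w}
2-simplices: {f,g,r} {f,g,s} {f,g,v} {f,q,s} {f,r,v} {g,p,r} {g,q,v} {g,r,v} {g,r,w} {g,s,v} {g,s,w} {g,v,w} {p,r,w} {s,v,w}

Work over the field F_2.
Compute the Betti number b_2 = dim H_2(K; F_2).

b_2=2

n_0=8 n_1=23 n_2=14  [Z2]
∂1: piv[fg,fp,fq,fr,fs,fv,gw] rk=7  ker:gp,gq,gr,gs,gv,pr,ps,pv,pw,qs,qv,rv,rw,sv,sw,vw
∂2: piv[fgr,fgs,fgv,fqs,frv,gpr,gqv,grw,gsv,gsw,gvw,prw] rk=12  ker:grv,svw
b_2=(14−12)−0=2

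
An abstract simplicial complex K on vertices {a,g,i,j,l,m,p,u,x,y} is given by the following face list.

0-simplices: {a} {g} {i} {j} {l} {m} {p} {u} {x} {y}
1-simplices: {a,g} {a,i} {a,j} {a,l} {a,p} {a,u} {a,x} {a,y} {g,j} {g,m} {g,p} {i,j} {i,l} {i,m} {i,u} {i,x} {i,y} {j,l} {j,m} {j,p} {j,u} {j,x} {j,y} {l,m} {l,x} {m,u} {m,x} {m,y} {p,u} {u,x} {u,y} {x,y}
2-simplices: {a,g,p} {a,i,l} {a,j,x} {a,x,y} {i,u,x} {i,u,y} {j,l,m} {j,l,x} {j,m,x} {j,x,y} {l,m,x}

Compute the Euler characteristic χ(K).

n_0=10 n_1=32 n_2=11
χ=+10−32+11=-11

χ(K)=-11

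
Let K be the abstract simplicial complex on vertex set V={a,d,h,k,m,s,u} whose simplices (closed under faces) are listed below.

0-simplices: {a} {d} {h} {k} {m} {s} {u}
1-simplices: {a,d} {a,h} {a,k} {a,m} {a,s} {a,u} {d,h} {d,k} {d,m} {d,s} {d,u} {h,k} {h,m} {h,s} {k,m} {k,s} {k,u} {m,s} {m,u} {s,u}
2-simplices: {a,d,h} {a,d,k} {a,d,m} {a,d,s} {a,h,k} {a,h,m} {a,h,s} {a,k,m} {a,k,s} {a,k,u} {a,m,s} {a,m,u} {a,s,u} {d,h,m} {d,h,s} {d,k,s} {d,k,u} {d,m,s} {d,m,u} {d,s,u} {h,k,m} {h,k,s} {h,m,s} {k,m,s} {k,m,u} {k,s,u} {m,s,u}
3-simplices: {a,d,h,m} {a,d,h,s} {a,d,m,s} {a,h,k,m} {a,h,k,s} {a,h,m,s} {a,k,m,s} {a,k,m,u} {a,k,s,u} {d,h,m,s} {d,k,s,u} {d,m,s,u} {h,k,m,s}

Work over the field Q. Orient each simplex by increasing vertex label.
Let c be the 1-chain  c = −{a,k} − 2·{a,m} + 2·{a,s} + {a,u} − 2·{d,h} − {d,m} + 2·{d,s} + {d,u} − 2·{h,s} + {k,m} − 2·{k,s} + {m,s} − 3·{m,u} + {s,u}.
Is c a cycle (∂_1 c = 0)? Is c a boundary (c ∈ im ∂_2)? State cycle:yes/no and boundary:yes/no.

n_0=7 n_1=20 n_2=27 n_3=13  [Q]
∂1: piv[ad,ah,ak,am,as,au] rk=6  ker:dh,dk,dm,ds,du,hk,hm,hs,km,ks,ku,ms,mu,su
∂2: piv[adh,adk,adm,ads,ahk,ahm,ahs,akm,aks,aku,ams,amu,asu,dku] rk=14  ker:dhm,dhs,dks,dms,dmu,dsu,hkm,hks,hms,kms,kmu,ksu,msu
∂3: piv[adhm,adhs,adms,ahkm,ahks,ahms,akms,akmu,aksu,dksu,dmsu] rk=11  ker:dhms,hkms
∂1c = 0
c vs im∂2: reduces to 0 ⇒ boundary

cycle:yes boundary:yes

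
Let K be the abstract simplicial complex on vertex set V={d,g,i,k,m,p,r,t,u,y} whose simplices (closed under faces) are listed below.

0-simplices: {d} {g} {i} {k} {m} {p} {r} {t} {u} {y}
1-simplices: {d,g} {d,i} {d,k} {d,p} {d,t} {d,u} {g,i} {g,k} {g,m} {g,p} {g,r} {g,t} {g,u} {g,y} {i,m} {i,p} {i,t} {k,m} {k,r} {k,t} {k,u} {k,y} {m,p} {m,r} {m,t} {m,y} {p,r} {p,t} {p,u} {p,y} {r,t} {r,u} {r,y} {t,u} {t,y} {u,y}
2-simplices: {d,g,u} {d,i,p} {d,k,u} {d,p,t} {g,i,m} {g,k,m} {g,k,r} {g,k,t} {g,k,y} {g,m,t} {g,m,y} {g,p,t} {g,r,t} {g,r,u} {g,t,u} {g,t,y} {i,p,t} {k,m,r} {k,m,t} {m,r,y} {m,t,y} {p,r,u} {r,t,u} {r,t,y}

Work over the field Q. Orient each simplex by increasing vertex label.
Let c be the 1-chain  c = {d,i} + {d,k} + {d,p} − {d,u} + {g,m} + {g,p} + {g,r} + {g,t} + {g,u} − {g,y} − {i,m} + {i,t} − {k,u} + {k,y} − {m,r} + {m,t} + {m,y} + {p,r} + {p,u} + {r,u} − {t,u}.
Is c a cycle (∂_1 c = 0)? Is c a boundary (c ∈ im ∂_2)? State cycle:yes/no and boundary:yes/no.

cycle:no boundary:no

n_0=10 n_1=36 n_2=24  [Q]
∂1: piv[dg,di,dk,dp,dt,du,gm,gr,gy] rk=9  ker:gi,gk,gp,gt,gu,im,ip,it,km,kr,kt,ku,ky,mp,mr,mt,my,pr,pt,pu,py,rt,ru,ry,tu,ty,uy
∂2: piv[dgu,dip,dku,dpt,gim,gkm,gkr,gkt,gky,gmt,gmy,gpt,grt,gru,gtu,gty,ipt,kmr,mry,pru] rk=20  ker:kmt,mty,rtu,rty
∂1c = −2·{d} − 4·{g} + {i} + {k} − {m} + 4·{t} + {y}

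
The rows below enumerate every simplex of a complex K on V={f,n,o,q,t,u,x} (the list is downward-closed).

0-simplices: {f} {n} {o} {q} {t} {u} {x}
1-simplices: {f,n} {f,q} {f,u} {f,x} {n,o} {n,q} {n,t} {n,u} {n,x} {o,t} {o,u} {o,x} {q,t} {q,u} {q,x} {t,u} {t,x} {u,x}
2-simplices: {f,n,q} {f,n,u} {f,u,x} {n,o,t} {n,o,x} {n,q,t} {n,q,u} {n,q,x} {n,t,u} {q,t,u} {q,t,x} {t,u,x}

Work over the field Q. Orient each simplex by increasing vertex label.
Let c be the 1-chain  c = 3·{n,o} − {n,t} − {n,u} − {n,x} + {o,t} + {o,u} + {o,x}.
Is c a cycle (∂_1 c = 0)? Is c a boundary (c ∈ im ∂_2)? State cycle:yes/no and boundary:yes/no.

cycle:yes boundary:no

n_0=7 n_1=18 n_2=12  [Q]
∂1: piv[fn,fq,fu,fx,no,nt] rk=6  ker:nq,nu,nx,ot,ou,ox,qt,qu,qx,tu,tx,ux
∂2: piv[fnq,fnu,fux,not,nox,nqt,nqu,nqx,ntu,qtx,tux] rk=11  ker:qtu
∂1c = 0
c vs im∂2: residual ≠ 0 ⇒ not boundary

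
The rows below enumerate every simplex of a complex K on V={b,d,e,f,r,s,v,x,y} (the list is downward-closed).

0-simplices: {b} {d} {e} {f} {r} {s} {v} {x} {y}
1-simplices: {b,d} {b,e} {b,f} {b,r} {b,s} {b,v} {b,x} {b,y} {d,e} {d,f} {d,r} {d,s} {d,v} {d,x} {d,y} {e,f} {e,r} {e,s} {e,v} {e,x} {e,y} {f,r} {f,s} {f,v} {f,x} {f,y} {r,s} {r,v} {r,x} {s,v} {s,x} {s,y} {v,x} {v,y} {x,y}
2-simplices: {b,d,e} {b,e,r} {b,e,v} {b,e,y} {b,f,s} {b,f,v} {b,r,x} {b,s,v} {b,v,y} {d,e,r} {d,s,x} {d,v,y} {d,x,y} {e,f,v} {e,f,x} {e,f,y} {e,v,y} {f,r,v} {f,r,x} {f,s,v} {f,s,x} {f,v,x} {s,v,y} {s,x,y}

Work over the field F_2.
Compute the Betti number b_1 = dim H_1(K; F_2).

b_1=5

n_0=9 n_1=35 n_2=24  [Z2]
∂1: piv[bd,be,bf,br,bs,bv,bx,by] rk=8  ker:de,df,dr,ds,dv,dx,dy,ef,er,es,ev,ex,ey,fr,fs,fv,fx,fy,rs,rv,rx,sv,sx,sy,vx,vy,xy
∂2: piv[bde,ber,bev,bey,bfs,bfv,brx,bsv,bvy,der,dsx,dvy,dxy,efv,efx,efy,frv,frx,fsx,fvx,svy,sxy] rk=22  ker:evy,fsv
b_1=(35−8)−22=5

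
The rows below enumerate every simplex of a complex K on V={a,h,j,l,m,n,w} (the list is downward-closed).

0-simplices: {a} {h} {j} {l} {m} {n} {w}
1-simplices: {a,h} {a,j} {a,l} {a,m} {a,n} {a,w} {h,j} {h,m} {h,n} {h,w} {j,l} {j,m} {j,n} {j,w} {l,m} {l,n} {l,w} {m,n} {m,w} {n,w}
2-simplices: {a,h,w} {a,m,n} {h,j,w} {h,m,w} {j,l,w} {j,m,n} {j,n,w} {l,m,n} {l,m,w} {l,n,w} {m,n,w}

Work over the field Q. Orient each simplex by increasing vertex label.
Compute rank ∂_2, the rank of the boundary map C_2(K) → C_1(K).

rank∂_2=10

n_0=7 n_1=20 n_2=11  [Q]
∂1: piv[ah,aj,al,am,an,aw] rk=6  ker:hj,hm,hn,hw,jl,jm,jn,jw,lm,ln,lw,mn,mw,nw
∂2: piv[ahw,amn,hjw,hmw,jlw,jmn,jnw,lmn,lmw,lnw] rk=10  ker:mnw
rk∂_2=10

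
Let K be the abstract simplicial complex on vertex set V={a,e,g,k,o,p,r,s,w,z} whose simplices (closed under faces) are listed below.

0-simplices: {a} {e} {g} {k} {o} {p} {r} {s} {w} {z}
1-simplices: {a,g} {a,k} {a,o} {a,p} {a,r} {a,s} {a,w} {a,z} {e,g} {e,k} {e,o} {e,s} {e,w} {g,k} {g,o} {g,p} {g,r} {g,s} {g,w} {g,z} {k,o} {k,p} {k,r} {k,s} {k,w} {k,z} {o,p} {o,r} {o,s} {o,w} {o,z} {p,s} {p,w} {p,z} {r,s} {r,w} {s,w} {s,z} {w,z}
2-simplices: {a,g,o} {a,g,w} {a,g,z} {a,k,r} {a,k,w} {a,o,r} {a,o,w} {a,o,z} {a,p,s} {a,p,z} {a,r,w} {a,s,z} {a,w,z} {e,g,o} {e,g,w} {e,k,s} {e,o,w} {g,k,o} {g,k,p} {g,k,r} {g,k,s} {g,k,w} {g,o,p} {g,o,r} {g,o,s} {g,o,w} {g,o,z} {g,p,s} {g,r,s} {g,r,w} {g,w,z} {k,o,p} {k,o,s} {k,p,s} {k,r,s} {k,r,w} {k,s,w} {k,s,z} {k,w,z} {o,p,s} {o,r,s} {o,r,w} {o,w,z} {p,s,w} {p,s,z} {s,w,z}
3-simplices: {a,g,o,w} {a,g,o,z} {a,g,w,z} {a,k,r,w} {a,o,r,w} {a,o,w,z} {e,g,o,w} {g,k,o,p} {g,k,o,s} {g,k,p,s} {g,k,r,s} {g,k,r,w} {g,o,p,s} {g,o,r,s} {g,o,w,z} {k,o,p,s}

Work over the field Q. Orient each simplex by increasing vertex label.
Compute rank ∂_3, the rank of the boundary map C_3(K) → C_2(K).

rank∂_3=14

n_0=10 n_1=39 n_2=46 n_3=16  [Q]
∂1: piv[ag,ak,ao,ap,ar,as,aw,az,eg] rk=9  ker:ek,eo,es,ew,gk,go,gp,gr,gs,gw,gz,ko,kp,kr,ks,kw,kz,op,or,os,ow,oz,ps,pw,pz,rs,rw,sw,sz,wz
∂2: piv[ago,agw,agz,akr,akw,aor,aow,aoz,aps,apz,arw,asz,awz,ego,egw,eks,gko,gkp,gkr,gks,gkw,gop,gos,gps,grs,ksw,ksz,kwz,psw] rk=29  ker:eow,gor,gow,goz,grw,gwz,kop,kos,kps,krs,krw,ops,ors,orw,owz,psz,swz
∂3: piv[agow,agoz,agwz,akrw,aorw,aowz,egow,gkop,gkos,gkps,gkrs,gkrw,gops,gors] rk=14  ker:gowz,kops
rk∂_3=14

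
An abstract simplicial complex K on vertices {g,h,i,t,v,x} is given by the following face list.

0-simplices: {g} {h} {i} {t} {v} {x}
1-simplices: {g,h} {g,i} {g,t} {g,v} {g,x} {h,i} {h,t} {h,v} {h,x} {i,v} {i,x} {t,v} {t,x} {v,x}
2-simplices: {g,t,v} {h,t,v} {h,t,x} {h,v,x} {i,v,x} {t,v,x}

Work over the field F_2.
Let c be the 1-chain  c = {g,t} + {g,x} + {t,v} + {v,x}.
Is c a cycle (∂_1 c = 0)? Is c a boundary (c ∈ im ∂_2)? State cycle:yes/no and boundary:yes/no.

cycle:yes boundary:no

n_0=6 n_1=14 n_2=6  [Z2]
∂1: piv[gh,gi,gt,gv,gx] rk=5  ker:hi,ht,hv,hx,iv,ix,tv,tx,vx
∂2: piv[gtv,htv,htx,hvx,ivx] rk=5  ker:tvx
∂1c = 0
c vs im∂2: residual ≠ 0 ⇒ not boundary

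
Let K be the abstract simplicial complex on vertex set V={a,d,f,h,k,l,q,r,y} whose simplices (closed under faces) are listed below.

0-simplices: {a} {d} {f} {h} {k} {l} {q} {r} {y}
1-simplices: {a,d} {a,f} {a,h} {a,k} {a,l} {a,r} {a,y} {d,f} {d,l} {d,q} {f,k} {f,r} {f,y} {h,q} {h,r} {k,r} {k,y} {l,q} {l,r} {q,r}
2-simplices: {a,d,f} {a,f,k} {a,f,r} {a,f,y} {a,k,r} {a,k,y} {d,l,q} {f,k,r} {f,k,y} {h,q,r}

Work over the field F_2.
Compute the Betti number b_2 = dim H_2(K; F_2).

b_2=2

n_0=9 n_1=20 n_2=10  [Z2]
∂1: piv[ad,af,ah,ak,al,ar,ay,dq] rk=8  ker:df,dl,fk,fr,fy,hq,hr,kr,ky,lq,lr,qr
∂2: piv[adf,afk,afr,afy,akr,aky,dlq,hqr] rk=8  ker:fkr,fky
b_2=(10−8)−0=2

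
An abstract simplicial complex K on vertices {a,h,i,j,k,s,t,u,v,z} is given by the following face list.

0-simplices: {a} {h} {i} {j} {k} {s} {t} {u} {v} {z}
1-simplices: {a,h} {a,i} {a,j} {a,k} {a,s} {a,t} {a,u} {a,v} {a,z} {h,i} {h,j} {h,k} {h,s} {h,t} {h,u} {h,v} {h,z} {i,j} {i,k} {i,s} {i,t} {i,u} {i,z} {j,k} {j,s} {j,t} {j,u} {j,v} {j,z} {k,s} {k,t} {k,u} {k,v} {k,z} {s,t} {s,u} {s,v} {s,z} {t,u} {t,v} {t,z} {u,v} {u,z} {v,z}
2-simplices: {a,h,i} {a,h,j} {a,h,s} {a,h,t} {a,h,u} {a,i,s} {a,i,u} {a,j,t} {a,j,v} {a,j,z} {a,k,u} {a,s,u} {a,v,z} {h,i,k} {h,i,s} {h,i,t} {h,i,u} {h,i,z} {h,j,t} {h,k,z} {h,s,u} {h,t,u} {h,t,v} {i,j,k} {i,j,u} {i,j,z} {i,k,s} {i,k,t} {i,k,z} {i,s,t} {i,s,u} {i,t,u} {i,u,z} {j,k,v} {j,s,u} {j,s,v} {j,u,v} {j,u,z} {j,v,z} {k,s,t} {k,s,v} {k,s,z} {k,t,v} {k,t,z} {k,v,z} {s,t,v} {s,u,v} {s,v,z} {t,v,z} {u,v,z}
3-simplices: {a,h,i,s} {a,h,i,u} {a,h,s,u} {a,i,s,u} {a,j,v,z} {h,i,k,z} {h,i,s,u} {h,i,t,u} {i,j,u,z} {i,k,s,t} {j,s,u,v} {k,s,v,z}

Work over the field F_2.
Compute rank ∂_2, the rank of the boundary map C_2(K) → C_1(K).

n_0=10 n_1=44 n_2=50 n_3=12  [Z2]
∂1: piv[ah,ai,aj,ak,as,at,au,av,az] rk=9  ker:hi,hj,hk,hs,ht,hu,hv,hz,ij,ik,is,it,iu,iz,jk,js,jt,ju,jv,jz,ks,kt,ku,kv,kz,st,su,sv,sz,tu,tv,tz,uv,uz,vz
∂2: piv[ahi,ahj,ahs,aht,ahu,ais,aiu,ajt,ajv,ajz,aku,asu,avz,hik,hit,hiz,hkz,htu,htv,ijk,iju,ijz,iks,ikt,ist,iuz,jkv,jsu,jsv,juv,ksz,ktv,ktz] rk=33  ker:his,hiu,hjt,hsu,ikz,isu,itu,juz,jvz,kst,ksv,kvz,stv,suv,svz,tvz,uvz
∂3: piv[ahis,ahiu,ahsu,aisu,ajvz,hikz,hitu,ijuz,ikst,jsuv,ksvz] rk=11  ker:hisu
rk∂_2=33

rank∂_2=33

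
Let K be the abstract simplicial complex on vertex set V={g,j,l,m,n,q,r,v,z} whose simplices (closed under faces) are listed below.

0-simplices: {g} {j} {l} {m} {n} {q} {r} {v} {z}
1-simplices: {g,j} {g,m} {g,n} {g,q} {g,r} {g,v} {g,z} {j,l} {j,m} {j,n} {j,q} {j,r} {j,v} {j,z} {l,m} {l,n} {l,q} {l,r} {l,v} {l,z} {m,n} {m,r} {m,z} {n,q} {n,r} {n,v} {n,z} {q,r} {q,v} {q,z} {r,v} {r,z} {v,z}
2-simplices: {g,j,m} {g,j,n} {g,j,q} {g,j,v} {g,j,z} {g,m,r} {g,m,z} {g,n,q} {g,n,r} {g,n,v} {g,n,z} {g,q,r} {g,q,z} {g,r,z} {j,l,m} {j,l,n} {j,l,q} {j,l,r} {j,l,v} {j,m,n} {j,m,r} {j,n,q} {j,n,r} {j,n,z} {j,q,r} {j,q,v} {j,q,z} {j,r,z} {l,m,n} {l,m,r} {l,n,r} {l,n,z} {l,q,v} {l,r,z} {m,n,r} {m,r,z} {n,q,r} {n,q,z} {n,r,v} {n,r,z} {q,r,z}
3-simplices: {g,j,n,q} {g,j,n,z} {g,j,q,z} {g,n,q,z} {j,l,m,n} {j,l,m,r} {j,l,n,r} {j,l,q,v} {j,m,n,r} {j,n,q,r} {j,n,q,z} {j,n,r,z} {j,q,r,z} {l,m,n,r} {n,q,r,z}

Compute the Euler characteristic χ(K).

χ(K)=2

n_0=9 n_1=33 n_2=41 n_3=15
χ=+9−33+41−15=2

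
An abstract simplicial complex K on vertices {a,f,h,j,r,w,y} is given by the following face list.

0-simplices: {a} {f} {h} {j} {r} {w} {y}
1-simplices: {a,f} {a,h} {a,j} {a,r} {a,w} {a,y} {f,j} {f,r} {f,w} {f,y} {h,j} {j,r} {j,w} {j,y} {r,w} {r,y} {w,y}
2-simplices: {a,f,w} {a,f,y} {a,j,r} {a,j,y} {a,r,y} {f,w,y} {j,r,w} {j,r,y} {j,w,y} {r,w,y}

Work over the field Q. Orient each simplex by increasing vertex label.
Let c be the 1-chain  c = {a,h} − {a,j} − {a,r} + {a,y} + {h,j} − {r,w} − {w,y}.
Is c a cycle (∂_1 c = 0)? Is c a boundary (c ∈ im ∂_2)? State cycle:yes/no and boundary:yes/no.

n_0=7 n_1=17 n_2=10  [Q]
∂1: piv[af,ah,aj,ar,aw,ay] rk=6  ker:fj,fr,fw,fy,hj,jr,jw,jy,rw,ry,wy
∂2: piv[afw,afy,ajr,ajy,ary,fwy,jrw,jwy] rk=8  ker:jry,rwy
∂1c = 0
c vs im∂2: residual ≠ 0 ⇒ not boundary

cycle:yes boundary:no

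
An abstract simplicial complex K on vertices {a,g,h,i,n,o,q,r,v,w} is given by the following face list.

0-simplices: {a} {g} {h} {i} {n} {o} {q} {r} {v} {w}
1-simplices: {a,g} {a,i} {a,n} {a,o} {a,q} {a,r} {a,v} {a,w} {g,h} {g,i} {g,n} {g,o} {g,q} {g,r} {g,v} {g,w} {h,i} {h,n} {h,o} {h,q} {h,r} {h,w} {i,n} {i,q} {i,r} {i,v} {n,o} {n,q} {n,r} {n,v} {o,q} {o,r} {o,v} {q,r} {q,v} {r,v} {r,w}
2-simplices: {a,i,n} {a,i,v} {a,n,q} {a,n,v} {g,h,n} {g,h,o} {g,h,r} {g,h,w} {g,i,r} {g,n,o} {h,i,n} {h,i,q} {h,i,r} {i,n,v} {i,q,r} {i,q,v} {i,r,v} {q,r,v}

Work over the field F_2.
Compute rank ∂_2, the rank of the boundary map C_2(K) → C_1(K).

n_0=10 n_1=37 n_2=18  [Z2]
∂1: piv[ag,ai,an,ao,aq,ar,av,aw,gh] rk=9  ker:gi,gn,go,gq,gr,gv,gw,hi,hn,ho,hq,hr,hw,in,iq,ir,iv,no,nq,nr,nv,oq,or,ov,qr,qv,rv,rw
∂2: piv[ain,aiv,anq,anv,ghn,gho,ghr,ghw,gir,gno,hin,hiq,hir,iqr,iqv,irv] rk=16  ker:inv,qrv
rk∂_2=16

rank∂_2=16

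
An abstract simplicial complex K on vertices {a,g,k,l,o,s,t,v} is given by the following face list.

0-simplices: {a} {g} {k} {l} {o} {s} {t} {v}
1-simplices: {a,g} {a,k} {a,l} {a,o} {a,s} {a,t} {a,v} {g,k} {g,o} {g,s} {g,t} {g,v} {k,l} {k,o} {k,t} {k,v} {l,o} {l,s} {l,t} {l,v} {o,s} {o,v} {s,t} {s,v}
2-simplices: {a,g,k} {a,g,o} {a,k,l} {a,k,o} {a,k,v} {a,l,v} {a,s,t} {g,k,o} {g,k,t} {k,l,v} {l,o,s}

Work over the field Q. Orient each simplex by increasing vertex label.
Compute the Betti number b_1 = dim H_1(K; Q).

n_0=8 n_1=24 n_2=11  [Q]
∂1: piv[ag,ak,al,ao,as,at,av] rk=7  ker:gk,go,gs,gt,gv,kl,ko,kt,kv,lo,ls,lt,lv,os,ov,st,sv
∂2: piv[agk,ago,akl,ako,akv,alv,ast,gkt,los] rk=9  ker:gko,klv
b_1=(24−7)−9=8

b_1=8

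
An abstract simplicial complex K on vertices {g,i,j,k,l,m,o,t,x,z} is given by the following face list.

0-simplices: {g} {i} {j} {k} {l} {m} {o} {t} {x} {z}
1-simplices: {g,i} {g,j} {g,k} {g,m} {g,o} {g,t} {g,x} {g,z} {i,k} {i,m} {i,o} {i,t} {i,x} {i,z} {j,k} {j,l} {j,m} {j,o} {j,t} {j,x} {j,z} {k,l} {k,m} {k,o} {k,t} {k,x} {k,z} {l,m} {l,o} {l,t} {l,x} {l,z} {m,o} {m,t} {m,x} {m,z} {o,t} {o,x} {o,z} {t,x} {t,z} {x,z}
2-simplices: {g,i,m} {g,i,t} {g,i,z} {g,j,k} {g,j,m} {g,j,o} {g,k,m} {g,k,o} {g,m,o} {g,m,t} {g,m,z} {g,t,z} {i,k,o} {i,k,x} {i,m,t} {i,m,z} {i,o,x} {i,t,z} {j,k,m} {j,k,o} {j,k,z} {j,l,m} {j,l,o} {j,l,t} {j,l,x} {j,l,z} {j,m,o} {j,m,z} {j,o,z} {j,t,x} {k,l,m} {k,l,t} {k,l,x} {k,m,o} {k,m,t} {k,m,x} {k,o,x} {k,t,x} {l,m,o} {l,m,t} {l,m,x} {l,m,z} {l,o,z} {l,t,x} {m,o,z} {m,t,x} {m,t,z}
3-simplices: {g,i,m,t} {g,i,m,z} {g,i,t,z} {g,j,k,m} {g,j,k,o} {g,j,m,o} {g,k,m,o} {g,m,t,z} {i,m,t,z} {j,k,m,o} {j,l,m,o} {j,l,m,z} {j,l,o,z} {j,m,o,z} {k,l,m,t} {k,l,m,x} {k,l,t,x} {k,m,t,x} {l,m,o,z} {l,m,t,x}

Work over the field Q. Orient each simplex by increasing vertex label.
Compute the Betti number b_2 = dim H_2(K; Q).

n_0=10 n_1=42 n_2=47 n_3=20  [Q]
∂1: piv[gi,gj,gk,gm,go,gt,gx,gz,jl] rk=9  ker:ik,im,io,it,ix,iz,jk,jm,jo,jt,jx,jz,kl,km,ko,kt,kx,kz,lm,lo,lt,lx,lz,mo,mt,mx,mz,ot,ox,oz,tx,tz,xz
∂2: piv[gim,git,giz,gjk,gjm,gjo,gkm,gko,gmo,gmt,gmz,gtz,iko,ikx,iox,jkz,jlm,jlo,jlt,jlx,jlz,jmz,joz,jtx,klm,klt,klx,kmt,kmx] rk=29  ker:imt,imz,itz,jkm,jko,jmo,kmo,kox,ktx,lmo,lmt,lmx,lmz,loz,ltx,moz,mtx,mtz
∂3: piv[gimt,gimz,gitz,gjkm,gjko,gjmo,gkmo,gmtz,jlmo,jlmz,jloz,jmoz,klmt,klmx,kltx,kmtx] rk=16  ker:imtz,jkmo,lmoz,lmtx
b_2=(47−29)−16=2

b_2=2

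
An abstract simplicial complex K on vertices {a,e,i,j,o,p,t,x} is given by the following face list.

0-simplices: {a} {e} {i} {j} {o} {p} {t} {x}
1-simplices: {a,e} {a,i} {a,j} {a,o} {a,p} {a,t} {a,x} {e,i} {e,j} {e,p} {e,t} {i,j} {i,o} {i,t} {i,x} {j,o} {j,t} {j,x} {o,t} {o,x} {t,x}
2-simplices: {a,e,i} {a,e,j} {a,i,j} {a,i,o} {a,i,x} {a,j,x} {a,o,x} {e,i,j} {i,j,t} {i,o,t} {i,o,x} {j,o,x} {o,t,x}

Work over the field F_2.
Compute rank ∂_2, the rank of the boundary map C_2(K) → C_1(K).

n_0=8 n_1=21 n_2=13  [Z2]
∂1: piv[ae,ai,aj,ao,ap,at,ax] rk=7  ker:ei,ej,ep,et,ij,io,it,ix,jo,jt,jx,ot,ox,tx
∂2: piv[aei,aej,aij,aio,aix,ajx,aox,ijt,iot,jox,otx] rk=11  ker:eij,iox
rk∂_2=11

rank∂_2=11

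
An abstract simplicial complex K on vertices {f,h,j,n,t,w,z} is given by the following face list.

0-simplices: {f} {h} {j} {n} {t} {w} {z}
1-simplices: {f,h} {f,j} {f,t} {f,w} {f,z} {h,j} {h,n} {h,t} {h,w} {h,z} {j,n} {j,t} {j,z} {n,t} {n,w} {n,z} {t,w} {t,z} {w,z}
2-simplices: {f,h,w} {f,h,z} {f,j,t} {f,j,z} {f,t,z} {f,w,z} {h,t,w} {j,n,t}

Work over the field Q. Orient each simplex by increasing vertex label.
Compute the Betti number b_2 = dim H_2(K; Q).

b_2=0

n_0=7 n_1=19 n_2=8  [Q]
∂1: piv[fh,fj,ft,fw,fz,hn] rk=6  ker:hj,ht,hw,hz,jn,jt,jz,nt,nw,nz,tw,tz,wz
∂2: piv[fhw,fhz,fjt,fjz,ftz,fwz,htw,jnt] rk=8
b_2=(8−8)−0=0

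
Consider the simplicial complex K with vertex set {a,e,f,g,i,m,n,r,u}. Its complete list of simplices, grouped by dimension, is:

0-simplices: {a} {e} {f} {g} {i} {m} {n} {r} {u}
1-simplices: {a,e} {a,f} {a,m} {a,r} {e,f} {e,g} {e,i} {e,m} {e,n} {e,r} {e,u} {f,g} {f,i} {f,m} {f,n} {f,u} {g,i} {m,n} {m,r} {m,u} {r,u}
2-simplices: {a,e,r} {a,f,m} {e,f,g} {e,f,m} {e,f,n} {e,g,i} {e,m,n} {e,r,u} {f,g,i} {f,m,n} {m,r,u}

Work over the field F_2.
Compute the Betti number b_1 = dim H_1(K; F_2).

n_0=9 n_1=21 n_2=11  [Z2]
∂1: piv[ae,af,am,ar,eg,ei,en,eu] rk=8  ker:ef,em,er,fg,fi,fm,fn,fu,gi,mn,mr,mu,ru
∂2: piv[aer,afm,efg,efm,efn,egi,emn,eru,fgi,mru] rk=10  ker:fmn
b_1=(21−8)−10=3

b_1=3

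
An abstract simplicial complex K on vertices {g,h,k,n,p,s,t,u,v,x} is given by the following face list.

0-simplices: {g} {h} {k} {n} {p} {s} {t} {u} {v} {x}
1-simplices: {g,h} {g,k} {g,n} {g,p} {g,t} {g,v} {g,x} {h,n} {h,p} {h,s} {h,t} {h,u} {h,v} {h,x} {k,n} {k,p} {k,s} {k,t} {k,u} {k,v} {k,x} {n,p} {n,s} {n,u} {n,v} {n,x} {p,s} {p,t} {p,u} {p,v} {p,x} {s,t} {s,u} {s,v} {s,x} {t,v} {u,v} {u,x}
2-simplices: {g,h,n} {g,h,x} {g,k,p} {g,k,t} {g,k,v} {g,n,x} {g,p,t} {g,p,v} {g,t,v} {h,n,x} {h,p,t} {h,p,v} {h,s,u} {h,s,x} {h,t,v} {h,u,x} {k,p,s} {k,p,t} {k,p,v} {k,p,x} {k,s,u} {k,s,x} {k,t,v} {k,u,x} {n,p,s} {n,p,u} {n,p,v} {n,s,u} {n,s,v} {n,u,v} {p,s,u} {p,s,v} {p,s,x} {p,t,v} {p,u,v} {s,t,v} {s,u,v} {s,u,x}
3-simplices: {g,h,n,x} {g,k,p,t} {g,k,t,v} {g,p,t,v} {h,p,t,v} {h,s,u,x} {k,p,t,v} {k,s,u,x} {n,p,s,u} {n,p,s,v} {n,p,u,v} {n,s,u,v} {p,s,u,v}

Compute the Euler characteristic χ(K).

n_0=10 n_1=38 n_2=38 n_3=13
χ=+10−38+38−13=-3

χ(K)=-3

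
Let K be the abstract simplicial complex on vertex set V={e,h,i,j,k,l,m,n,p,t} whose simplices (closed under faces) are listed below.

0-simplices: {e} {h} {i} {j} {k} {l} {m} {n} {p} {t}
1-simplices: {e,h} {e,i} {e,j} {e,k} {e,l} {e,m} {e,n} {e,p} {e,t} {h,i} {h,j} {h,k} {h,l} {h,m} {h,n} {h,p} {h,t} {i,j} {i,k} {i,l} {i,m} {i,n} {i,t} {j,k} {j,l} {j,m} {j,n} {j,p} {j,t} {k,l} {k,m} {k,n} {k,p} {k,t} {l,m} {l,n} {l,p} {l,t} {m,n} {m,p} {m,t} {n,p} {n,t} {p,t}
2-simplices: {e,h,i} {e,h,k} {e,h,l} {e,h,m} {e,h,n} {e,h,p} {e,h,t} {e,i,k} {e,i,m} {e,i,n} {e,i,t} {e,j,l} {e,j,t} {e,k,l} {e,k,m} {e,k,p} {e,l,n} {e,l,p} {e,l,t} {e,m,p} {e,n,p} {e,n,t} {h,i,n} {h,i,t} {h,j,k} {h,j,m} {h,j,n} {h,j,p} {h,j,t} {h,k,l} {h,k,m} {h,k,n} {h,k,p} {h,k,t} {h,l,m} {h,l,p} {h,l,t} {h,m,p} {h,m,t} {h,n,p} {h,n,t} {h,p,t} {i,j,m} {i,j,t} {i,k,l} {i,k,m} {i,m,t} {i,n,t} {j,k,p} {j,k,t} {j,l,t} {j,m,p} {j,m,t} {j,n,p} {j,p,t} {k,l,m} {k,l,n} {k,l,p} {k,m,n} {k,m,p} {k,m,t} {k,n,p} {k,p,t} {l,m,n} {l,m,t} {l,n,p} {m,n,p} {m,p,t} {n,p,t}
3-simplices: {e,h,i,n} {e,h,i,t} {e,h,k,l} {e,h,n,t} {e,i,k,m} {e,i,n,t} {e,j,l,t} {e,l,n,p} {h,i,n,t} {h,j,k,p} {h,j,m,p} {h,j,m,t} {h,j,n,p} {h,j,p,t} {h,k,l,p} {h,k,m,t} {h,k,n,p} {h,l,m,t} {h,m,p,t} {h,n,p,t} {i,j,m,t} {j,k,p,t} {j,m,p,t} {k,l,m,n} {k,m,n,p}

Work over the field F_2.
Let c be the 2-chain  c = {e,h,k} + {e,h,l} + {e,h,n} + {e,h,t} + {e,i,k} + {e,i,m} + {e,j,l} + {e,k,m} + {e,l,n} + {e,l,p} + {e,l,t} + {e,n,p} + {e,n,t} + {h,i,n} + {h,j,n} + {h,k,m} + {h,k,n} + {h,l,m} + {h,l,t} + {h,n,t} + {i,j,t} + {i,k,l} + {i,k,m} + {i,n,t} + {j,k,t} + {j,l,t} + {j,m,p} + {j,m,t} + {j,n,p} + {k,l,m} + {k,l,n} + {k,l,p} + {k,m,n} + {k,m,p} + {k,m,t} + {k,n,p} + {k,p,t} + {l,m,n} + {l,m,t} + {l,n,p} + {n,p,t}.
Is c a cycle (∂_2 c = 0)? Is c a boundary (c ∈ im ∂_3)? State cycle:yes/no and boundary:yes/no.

cycle:no boundary:no

n_0=10 n_1=44 n_2=69 n_3=25  [Z2]
∂1: piv[eh,ei,ej,ek,el,em,en,ep,et] rk=9  ker:hi,hj,hk,hl,hm,hn,hp,ht,ij,ik,il,im,in,it,jk,jl,jm,jn,jp,jt,kl,km,kn,kp,kt,lm,ln,lp,lt,mn,mp,mt,np,nt,pt
∂2: piv[ehi,ehk,ehl,ehm,ehn,ehp,eht,eik,eim,ein,eit,ejl,ejt,ekl,ekm,ekp,eln,elp,elt,emp,enp,ent,hjk,hjm,hjn,hjp,hjt,hkn,hkt,hlm,hmt,hpt,ijm,ikl,kmn] rk=35  ker:hin,hit,hkl,hkm,hkp,hlp,hlt,hmp,hnp,hnt,ijt,ikm,imt,int,jkp,jkt,jlt,jmp,jmt,jnp,jpt,klm,kln,klp,kmp,kmt,knp,kpt,lmn,lmt,lnp,mnp,mpt,npt
∂3: piv[ehin,ehit,ehkl,ehnt,eikm,eint,ejlt,elnp,hjkp,hjmp,hjmt,hjnp,hjpt,hklp,hkmt,hknp,hlmt,hmpt,hnpt,ijmt,jkpt,klmn,kmnp] rk=23  ker:hint,jmpt
∂2c = {e,j} + {e,k} + {e,l} + {e,t} + {h,i} + {h,j} + {h,k} + {h,l} + {h,n} + {h,t} + {i,j} + {i,k} + {i,l} + {j,k} + {k,m} + {k,t} + {l,p} + {m,t} + {n,p}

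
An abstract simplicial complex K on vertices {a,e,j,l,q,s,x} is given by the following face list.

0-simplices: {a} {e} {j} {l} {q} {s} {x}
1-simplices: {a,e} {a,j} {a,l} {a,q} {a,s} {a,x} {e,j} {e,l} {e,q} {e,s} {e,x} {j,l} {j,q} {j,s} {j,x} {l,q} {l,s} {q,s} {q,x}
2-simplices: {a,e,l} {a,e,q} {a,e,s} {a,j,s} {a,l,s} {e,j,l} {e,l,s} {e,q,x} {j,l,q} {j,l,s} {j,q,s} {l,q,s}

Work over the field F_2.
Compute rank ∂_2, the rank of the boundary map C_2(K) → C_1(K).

n_0=7 n_1=19 n_2=12  [Z2]
∂1: piv[ae,aj,al,aq,as,ax] rk=6  ker:ej,el,eq,es,ex,jl,jq,js,jx,lq,ls,qs,qx
∂2: piv[ael,aeq,aes,ajs,als,ejl,eqx,jlq,jls,jqs] rk=10  ker:els,lqs
rk∂_2=10

rank∂_2=10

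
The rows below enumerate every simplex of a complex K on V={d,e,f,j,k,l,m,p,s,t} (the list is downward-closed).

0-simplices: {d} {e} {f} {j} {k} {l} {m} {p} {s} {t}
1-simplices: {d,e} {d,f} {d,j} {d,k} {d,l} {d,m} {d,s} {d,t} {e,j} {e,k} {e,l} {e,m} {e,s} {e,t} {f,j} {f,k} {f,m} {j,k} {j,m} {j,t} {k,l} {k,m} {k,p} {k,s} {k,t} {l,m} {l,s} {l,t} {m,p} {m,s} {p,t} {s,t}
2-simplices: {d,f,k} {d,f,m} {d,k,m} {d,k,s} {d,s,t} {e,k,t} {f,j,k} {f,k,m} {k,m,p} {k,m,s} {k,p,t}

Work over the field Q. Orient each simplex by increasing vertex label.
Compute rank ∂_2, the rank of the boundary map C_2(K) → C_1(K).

rank∂_2=10

n_0=10 n_1=32 n_2=11  [Q]
∂1: piv[de,df,dj,dk,dl,dm,ds,dt,kp] rk=9  ker:ej,ek,el,em,es,et,fj,fk,fm,jk,jm,jt,kl,km,ks,kt,lm,ls,lt,mp,ms,pt,st
∂2: piv[dfk,dfm,dkm,dks,dst,ekt,fjk,kmp,kms,kpt] rk=10  ker:fkm
rk∂_2=10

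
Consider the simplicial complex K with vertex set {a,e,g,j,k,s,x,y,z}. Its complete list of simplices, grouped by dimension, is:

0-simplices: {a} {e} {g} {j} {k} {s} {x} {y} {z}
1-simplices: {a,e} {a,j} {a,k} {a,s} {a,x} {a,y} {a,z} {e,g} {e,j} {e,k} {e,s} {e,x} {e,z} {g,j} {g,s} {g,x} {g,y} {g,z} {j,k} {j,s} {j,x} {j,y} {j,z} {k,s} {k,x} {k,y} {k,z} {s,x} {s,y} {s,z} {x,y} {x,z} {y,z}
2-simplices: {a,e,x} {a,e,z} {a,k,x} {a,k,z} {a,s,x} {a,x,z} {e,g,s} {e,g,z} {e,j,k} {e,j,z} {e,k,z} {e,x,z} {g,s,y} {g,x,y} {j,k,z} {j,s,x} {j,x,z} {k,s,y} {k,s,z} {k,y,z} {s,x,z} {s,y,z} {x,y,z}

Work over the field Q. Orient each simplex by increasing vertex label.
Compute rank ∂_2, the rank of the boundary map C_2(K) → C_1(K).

n_0=9 n_1=33 n_2=23  [Q]
∂1: piv[ae,aj,ak,as,ax,ay,az,eg] rk=8  ker:ej,ek,es,ex,ez,gj,gs,gx,gy,gz,jk,js,jx,jy,jz,ks,kx,ky,kz,sx,sy,sz,xy,xz,yz
∂2: piv[aex,aez,akx,akz,asx,axz,egs,egz,ejk,ejz,ekz,gsy,gxy,jsx,jxz,ksy,ksz,kyz,sxz,xyz] rk=20  ker:exz,jkz,syz
rk∂_2=20

rank∂_2=20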